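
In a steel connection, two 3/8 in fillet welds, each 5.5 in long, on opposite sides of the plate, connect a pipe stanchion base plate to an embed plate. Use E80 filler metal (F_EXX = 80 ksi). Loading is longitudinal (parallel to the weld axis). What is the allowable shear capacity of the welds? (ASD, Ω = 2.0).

R_n/Ω ≈ 70 kips

Effective throat t_e = 0.707 × 0.375 = 0.2651 in.
Total length L = 11 in; A_we = 0.2651 × 11 = 2.916 in².
F_nw = 0.6 F_EXX = 0.6 × 80 = 48 ksi.
R_n = 48 × 2.916 = 140 kips; R_n/Ω = 140/2.0 = 69.99 kips.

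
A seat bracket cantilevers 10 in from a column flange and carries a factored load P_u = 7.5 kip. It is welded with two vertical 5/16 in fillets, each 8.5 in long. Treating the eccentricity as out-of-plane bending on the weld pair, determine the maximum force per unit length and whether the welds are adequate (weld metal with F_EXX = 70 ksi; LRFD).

f_max ≈ 3.15 kip/in; adequate

L_w = 2 × 8.5 = 17 in; section modulus (unit throat) S = 2 × L²/6 = 24.08 in².
Direct shear f_v = P/L_w = 7.5/17 = 0.4412 kip/in.
Moment M = P × e = 7.5 × 10 = 75 kip·in; bending f_b = M/S = 3.114 kip/in.
f_max = √(f_v² + f_b²) = √(0.4412² + 3.114²) = 3.145 kip/in.
φr_n = 0.75 × 0.6 × 70 × (0.707 × 0.3125) = 6.96 kip/in → adequate.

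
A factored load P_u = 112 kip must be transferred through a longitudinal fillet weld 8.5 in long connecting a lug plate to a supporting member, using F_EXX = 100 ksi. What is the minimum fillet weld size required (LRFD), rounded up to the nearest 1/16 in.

Total weld length L = 8.5 in.
Required throat t_e = P_u / (φ × 0.6 F_EXX × L) = 112 / (0.75 × 0.6 × 100 × 8.5) = 0.2928 in.
Required leg w = t_e / 0.707 = 0.4142 in → use 7/16 in.

w = 7/16 in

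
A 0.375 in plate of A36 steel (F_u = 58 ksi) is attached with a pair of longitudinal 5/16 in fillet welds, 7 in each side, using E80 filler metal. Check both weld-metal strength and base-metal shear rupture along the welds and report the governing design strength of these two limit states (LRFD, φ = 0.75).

φR_n ≈ 111 kip (weld metal governs)

E80XX → F_EXX = 80 ksi.
t_e = 0.707 × 0.3125 = 0.2209 in; L = 14 in.
Weld metal: φR_n = 0.75 × 0.6 × 80 × 0.2209 × 14 = 111.4 kip.
Base metal (shear rupture): φR_n = 0.75 × 0.6 × 58 × 0.375 × 14 = 137 kip.
Governing: weld metal.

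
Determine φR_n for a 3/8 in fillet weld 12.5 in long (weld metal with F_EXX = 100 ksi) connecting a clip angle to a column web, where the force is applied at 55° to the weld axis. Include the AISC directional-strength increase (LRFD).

t_e = 0.707 × 0.375 = 0.2651 in; A_we = 0.2651 × 12.5 = 3.314 in².
Directional factor: 1.0 + 0.5 sin^1.5(55°) = 1.371.
F_nw = 0.6 × 100 × 1.371 = 82.24 ksi.
φR_n = 0.75 × 82.24 × 3.314 = 204.4 kips.

φR_n ≈ 204 kips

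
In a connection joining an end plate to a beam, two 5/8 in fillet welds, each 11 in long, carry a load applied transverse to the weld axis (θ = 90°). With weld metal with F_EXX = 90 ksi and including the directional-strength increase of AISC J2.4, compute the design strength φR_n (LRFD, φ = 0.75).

φR_n ≈ 591 kip

t_e = 0.707 × 0.625 = 0.4419 in; A_we = 0.4419 × 22 = 9.721 in².
Directional factor: 1.0 + 0.5 sin^1.5(90°) = 1.5.
F_nw = 0.6 × 90 × 1.5 = 81 ksi.
φR_n = 0.75 × 81 × 9.721 = 590.6 kip.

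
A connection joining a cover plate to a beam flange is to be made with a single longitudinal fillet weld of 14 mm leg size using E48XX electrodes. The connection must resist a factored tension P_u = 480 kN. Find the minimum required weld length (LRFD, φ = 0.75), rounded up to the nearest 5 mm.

L = 225 mm

E48XX → F_EXX = 480 MPa.
Throat t_e = 0.707 × 14 = 9.898 mm.
φr_n = 0.75 × 0.6 × 480 × 9.898 × 10⁻³ = 2.138 kN/mm.
L_req = P_u / φr_n = 480 / 2.138 = 224.5 mm total.
Round up → use L = 225 mm.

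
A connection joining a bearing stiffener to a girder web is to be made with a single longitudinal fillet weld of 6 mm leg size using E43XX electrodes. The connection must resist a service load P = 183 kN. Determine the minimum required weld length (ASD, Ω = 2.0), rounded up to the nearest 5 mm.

L = 335 mm

E43XX → F_EXX = 430 MPa.
Throat t_e = 0.707 × 6 = 4.242 mm.
r_n/Ω = (0.6 × 430 × 4.242) / 2.0 = 547.2 N/mm = 0.5472 kN/mm.
L_req = P / (r_n/Ω) = 183 / 0.5472 = 334.4 mm total.
Round up → use L = 335 mm.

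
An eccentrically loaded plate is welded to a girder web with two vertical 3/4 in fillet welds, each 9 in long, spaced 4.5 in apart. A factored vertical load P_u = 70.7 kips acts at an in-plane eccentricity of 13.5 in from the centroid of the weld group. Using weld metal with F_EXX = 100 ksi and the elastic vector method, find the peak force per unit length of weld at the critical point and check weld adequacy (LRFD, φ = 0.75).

f_max ≈ 24.6 kip/in; NOT adequate

Total weld length L_w = 18 in. Treat welds as unit-width lines.
Polar moment about centroid: J = 2[d³/12 + d(b/2)²] = 2[9³/12 + 9×2.25²] = 212.6 in³.
Direct shear f_v = P/L_w = 70.7 / 18 = 3.928 kip/in (vertical).
Torsion M = P·e = 70.7 × 13.5 = 954.45 kip·in.
Critical point at (x, y) = (2.25, 4.5) from centroid. f_tx = M·y/J = 20.2 kip/in; f_ty = M·x/J = 10.1 kip/in.
Resultant f_max = √[f_tx² + (f_v + f_ty)²] = √[20.2² + (3.928 + 10.1)²] = 24.59 kip/in.
Capacity per unit length: φr_n = 0.75 × 0.6 × 100 × (0.707 × 0.75) = 23.86 kip/in.
24.59 > 23.86 → NOT adequate.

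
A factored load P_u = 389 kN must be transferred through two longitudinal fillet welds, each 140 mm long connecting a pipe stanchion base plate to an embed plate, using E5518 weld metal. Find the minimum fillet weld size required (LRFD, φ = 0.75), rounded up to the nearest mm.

E55XX → F_EXX = 550 MPa.
Total weld length L = 280 mm.
Required throat t_e = P_u / (φ × 0.6 F_EXX × L) = 389 / (0.75 × 0.6 × 550 × 280 × 10⁻³) = 5.613 mm.
Required leg w = t_e / 0.707 = 7.94 mm → use 8 mm.

w = 8 mm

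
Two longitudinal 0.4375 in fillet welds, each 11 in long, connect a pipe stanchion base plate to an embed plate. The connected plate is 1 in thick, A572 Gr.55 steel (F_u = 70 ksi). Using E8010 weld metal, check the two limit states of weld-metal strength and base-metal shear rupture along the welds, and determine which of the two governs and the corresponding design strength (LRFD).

E80XX → F_EXX = 80 ksi.
t_e = 0.707 × 0.4375 = 0.3093 in; L = 22 in.
Weld metal: φR_n = 0.75 × 0.6 × 80 × 0.3093 × 22 = 245 kip.
Base metal (shear rupture): φR_n = 0.75 × 0.6 × 70 × 1 × 22 = 693 kip.
Governing: weld metal.

φR_n ≈ 245 kip (weld metal governs)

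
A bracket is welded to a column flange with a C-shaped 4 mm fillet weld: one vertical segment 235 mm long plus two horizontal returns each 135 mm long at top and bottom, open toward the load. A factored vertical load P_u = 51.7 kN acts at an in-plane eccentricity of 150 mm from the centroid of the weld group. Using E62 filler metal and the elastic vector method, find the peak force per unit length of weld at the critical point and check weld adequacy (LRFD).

f_max ≈ 283 N/mm; adequate

E62XX → F_EXX = 620 MPa.
Total weld length L_w = 505 mm. Treat welds as unit-width lines.
Centroid: x̄ = 2×135×67.5 / 505 = 36.09 mm from the vertical weld.
Polar moment about centroid: J = I_x + I_y = [235³/12 + 2×135×117.5²] + [235×36.09² + 2(135³/12 + 135×31.41²)] = 5792000 mm³.
Direct shear f_v = P/L_w = 51.7×10³ / 505 = 102.4 N/mm (vertical).
Torsion M = P·e = 51.7×10³ × 150 = 7755000 N·mm.
Critical point at (x, y) = (98.91, 117.5) from centroid. f_tx = M·y/J = 157.3 N/mm; f_ty = M·x/J = 132.4 N/mm.
Resultant f_max = √[f_tx² + (f_v + f_ty)²] = √[157.3² + (102.4 + 132.4)²] = 282.7 N/mm.
Capacity per unit length: φr_n = 0.75 × 0.6 × 620 × (0.707 × 4) = 789 N/mm.
282.7 ≤ 789 → adequate.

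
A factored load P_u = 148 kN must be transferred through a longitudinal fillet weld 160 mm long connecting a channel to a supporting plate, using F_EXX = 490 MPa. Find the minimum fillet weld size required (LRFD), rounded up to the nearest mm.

Total weld length L = 160 mm.
Required throat t_e = P_u / (φ × 0.6 F_EXX × L) = 148 / (0.75 × 0.6 × 490 × 160 × 10⁻³) = 4.195 mm.
Required leg w = t_e / 0.707 = 5.934 mm → use 6 mm.

w = 6 mm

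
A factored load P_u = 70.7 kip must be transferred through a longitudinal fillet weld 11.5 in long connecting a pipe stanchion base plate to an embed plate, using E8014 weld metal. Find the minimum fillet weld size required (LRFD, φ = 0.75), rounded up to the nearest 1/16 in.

w = 1/4 in

E80XX → F_EXX = 80 ksi.
Total weld length L = 11.5 in.
Required throat t_e = P_u / (φ × 0.6 F_EXX × L) = 70.7 / (0.75 × 0.6 × 80 × 11.5) = 0.1708 in.
Required leg w = t_e / 0.707 = 0.2415 in → use 1/4 in.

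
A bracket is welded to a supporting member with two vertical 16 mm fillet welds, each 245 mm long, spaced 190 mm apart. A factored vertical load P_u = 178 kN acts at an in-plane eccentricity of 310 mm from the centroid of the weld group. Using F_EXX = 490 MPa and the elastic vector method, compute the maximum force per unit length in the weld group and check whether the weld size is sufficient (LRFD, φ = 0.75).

f_max ≈ 1490 N/mm; adequate

Total weld length L_w = 490 mm. Treat welds as unit-width lines.
Polar moment about centroid: J = 2[d³/12 + d(b/2)²] = 2[245³/12 + 245×95²] = 6873000 mm³.
Direct shear f_v = P/L_w = 178×10³ / 490 = 363.3 N/mm (vertical).
Torsion M = P·e = 178×10³ × 310 = 55180000 N·mm.
Critical point at (x, y) = (95, 122.5) from centroid. f_tx = M·y/J = 983.5 N/mm; f_ty = M·x/J = 762.7 N/mm.
Resultant f_max = √[f_tx² + (f_v + f_ty)²] = √[983.5² + (363.3 + 762.7)²] = 1495 N/mm.
Capacity per unit length: φr_n = 0.75 × 0.6 × 490 × (0.707 × 16) = 2494 N/mm.
1495 ≤ 2494 → adequate.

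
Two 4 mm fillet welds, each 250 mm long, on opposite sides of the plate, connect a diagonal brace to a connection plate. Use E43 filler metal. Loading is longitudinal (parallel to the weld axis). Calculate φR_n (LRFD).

E43XX → F_EXX = 430 MPa.
Effective throat t_e = 0.707 × 4 = 2.828 mm.
Total length L = 500 mm; A_we = 2.828 × 500 = 1414 mm².
F_nw = 0.6 F_EXX = 0.6 × 430 = 258 MPa.
φR_n = 0.75 × 258 × 1414 × 10⁻³ = 273.6 kN.

φR_n ≈ 274 kN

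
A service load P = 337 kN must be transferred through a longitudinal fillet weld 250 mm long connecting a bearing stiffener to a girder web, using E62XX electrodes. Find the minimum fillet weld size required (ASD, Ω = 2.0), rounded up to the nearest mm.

w = 11 mm

E62XX → F_EXX = 620 MPa.
Total weld length L = 250 mm.
Required throat t_e = P × Ω / (0.6 F_EXX × L) = 337 × 2.0 / (0.6 × 620 × 250 × 10⁻³) = 7.247 mm.
Required leg w = t_e / 0.707 = 10.25 mm → use 11 mm.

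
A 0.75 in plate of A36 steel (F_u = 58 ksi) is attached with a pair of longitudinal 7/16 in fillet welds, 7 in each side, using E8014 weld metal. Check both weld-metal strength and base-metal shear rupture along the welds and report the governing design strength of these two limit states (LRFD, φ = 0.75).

φR_n ≈ 156 kips (weld metal governs)

E80XX → F_EXX = 80 ksi.
t_e = 0.707 × 0.4375 = 0.3093 in; L = 14 in.
Weld metal: φR_n = 0.75 × 0.6 × 80 × 0.3093 × 14 = 155.9 kips.
Base metal (shear rupture): φR_n = 0.75 × 0.6 × 58 × 0.75 × 14 = 274 kips.
Governing: weld metal.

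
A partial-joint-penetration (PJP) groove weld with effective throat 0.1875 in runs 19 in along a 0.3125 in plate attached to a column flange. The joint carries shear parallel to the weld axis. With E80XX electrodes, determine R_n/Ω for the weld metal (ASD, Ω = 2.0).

E80XX → F_EXX = 80 ksi.
Effective throat (given) t_e = 0.1875 in.
A_we = 0.1875 × 19 = 3.562 in².
F_nw = 0.6 F_EXX = 48 ksi.
R_n/Ω = (48 × 3.562) / 2.0 = 85.5 kip.

R_n/Ω ≈ 85.5 kip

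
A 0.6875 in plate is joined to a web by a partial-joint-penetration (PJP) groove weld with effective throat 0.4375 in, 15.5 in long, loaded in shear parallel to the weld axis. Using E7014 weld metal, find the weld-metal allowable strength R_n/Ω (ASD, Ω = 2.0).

E70XX → F_EXX = 70 ksi.
Effective throat (given) t_e = 0.4375 in.
A_we = 0.4375 × 15.5 = 6.781 in².
F_nw = 0.6 F_EXX = 42 ksi.
R_n/Ω = (42 × 6.781) / 2.0 = 142.4 kips.

R_n/Ω ≈ 142 kips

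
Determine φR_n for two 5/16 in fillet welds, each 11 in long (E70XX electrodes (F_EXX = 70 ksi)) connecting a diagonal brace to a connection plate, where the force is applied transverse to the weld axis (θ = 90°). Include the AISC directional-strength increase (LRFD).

φR_n ≈ 230 kip

t_e = 0.707 × 0.3125 = 0.2209 in; A_we = 0.2209 × 22 = 4.861 in².
Directional factor: 1.0 + 0.5 sin^1.5(90°) = 1.5.
F_nw = 0.6 × 70 × 1.5 = 63 ksi.
φR_n = 0.75 × 63 × 4.861 = 229.7 kip.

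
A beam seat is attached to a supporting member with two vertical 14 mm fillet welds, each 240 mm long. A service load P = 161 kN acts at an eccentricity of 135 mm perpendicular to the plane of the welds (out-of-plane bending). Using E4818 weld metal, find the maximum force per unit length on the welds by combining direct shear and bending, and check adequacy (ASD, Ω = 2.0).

f_max ≈ 1180 N/mm; adequate

E48XX → F_EXX = 480 MPa.
L_w = 2 × 240 = 480 mm; section modulus (unit throat) S = 2 × L²/6 = 19200 mm².
Direct shear f_v = P/L_w = 161×10³/480 = 335.4 N/mm.
Moment M = P × e = 161×10³ × 135 = 21735000 N·mm; bending f_b = M/S = 1132 N/mm.
f_max = √(f_v² + f_b²) = √(335.4² + 1132²) = 1181 N/mm.
r_n/Ω = (1/2.0) × 0.6 × 480 × (0.707 × 14) = 1425 N/mm → adequate.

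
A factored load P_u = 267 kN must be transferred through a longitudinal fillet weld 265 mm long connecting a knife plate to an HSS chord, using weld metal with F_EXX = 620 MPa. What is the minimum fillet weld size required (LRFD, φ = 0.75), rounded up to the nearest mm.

w = 6 mm

Total weld length L = 265 mm.
Required throat t_e = P_u / (φ × 0.6 F_EXX × L) = 267 / (0.75 × 0.6 × 620 × 265 × 10⁻³) = 3.611 mm.
Required leg w = t_e / 0.707 = 5.108 mm → use 6 mm.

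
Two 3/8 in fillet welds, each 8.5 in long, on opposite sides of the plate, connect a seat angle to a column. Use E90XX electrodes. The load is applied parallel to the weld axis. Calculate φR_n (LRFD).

φR_n ≈ 183 kip

E90XX → F_EXX = 90 ksi.
Effective throat t_e = 0.707 × 0.375 = 0.2651 in.
Total length L = 17 in; A_we = 0.2651 × 17 = 4.507 in².
F_nw = 0.6 F_EXX = 0.6 × 90 = 54 ksi.
φR_n = 0.75 × 54 × 4.507 = 182.5 kip.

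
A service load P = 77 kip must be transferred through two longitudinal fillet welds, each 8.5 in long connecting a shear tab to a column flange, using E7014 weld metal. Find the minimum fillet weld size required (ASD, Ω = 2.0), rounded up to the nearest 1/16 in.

w = 5/16 in

E70XX → F_EXX = 70 ksi.
Total weld length L = 17 in.
Required throat t_e = P × Ω / (0.6 F_EXX × L) = 77 × 2.0 / (0.6 × 70 × 17) = 0.2157 in.
Required leg w = t_e / 0.707 = 0.3051 in → use 5/16 in.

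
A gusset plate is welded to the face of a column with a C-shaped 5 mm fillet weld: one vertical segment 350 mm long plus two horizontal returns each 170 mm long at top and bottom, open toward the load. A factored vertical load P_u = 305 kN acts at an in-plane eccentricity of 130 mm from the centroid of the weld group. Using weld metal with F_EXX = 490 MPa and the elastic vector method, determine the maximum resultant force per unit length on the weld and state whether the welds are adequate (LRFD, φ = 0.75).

Total weld length L_w = 690 mm. Treat welds as unit-width lines.
Centroid: x̄ = 2×170×85 / 690 = 41.88 mm from the vertical weld.
Polar moment about centroid: J = I_x + I_y = [350³/12 + 2×170×175²] + [350×41.88² + 2(170³/12 + 170×43.12²)] = 16050000 mm³.
Direct shear f_v = P/L_w = 305×10³ / 690 = 442 N/mm (vertical).
Torsion M = P·e = 305×10³ × 130 = 39650000 N·mm.
Critical point at (x, y) = (128.1, 175) from centroid. f_tx = M·y/J = 432.3 N/mm; f_ty = M·x/J = 316.5 N/mm.
Resultant f_max = √[f_tx² + (f_v + f_ty)²] = √[432.3² + (442 + 316.5)²] = 873.1 N/mm.
Capacity per unit length: φr_n = 0.75 × 0.6 × 490 × (0.707 × 5) = 779.5 N/mm.
873.1 > 779.5 → NOT adequate.

f_max ≈ 873 N/mm; NOT adequate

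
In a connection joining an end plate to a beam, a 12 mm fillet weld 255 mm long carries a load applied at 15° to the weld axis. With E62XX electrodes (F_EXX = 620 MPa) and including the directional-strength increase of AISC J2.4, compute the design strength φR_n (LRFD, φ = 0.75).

φR_n ≈ 643 kN

t_e = 0.707 × 12 = 8.484 mm; A_we = 8.484 × 255 = 2163 mm².
Directional factor: 1.0 + 0.5 sin^1.5(15°) = 1.066.
F_nw = 0.6 × 620 × 1.066 = 396.5 MPa.
φR_n = 0.75 × 396.5 × 2163 × 10⁻³ = 643.3 kN.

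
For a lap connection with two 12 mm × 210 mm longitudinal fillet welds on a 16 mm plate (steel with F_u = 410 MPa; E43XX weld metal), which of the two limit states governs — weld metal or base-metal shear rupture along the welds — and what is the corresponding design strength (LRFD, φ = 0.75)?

φR_n ≈ 689 kN (weld metal governs)

E43XX → F_EXX = 430 MPa.
t_e = 0.707 × 12 = 8.484 mm; L = 420 mm.
Weld metal: φR_n = 0.75 × 0.6 × 430 × 8.484 × 420 × 10⁻³ = 689.5 kN.
Base metal (shear rupture): φR_n = 0.75 × 0.6 × 410 × 16 × 420 × 10⁻³ = 1240 kN.
Governing: weld metal.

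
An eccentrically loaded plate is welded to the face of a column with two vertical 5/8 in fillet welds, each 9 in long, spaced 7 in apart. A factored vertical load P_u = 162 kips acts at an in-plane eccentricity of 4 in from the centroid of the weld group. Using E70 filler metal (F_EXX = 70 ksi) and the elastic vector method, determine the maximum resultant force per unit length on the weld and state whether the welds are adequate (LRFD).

f_max ≈ 17.8 kip/in; NOT adequate

Total weld length L_w = 18 in. Treat welds as unit-width lines.
Polar moment about centroid: J = 2[d³/12 + d(b/2)²] = 2[9³/12 + 9×3.5²] = 342 in³.
Direct shear f_v = P/L_w = 162 / 18 = 9 kip/in (vertical).
Torsion M = P·e = 162 × 4 = 648 kip·in.
Critical point at (x, y) = (3.5, 4.5) from centroid. f_tx = M·y/J = 8.526 kip/in; f_ty = M·x/J = 6.632 kip/in.
Resultant f_max = √[f_tx² + (f_v + f_ty)²] = √[8.526² + (9 + 6.632)²] = 17.81 kip/in.
Capacity per unit length: φr_n = 0.75 × 0.6 × 70 × (0.707 × 0.625) = 13.92 kip/in.
17.81 > 13.92 → NOT adequate.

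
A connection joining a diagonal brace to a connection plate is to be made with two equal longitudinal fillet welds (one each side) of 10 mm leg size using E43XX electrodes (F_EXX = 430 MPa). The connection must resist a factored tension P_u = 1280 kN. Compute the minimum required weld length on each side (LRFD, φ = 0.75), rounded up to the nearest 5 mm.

Throat t_e = 0.707 × 10 = 7.07 mm.
φr_n = 0.75 × 0.6 × 430 × 7.07 × 10⁻³ = 1.368 kN/mm.
L_req = P_u / φr_n = 1280 / 1.368 = 935.6 mm total.
Per side: 935.6 / 2 = 467.8 mm.
Round up → use L = 470 mm on each side.

L = 470 mm on each side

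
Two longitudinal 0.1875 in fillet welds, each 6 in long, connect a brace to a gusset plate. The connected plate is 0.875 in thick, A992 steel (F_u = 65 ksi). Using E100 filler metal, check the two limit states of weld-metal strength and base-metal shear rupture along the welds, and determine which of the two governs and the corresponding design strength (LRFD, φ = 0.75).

φR_n ≈ 71.6 kips (weld metal governs)

E100XX → F_EXX = 100 ksi.
t_e = 0.707 × 0.1875 = 0.1326 in; L = 12 in.
Weld metal: φR_n = 0.75 × 0.6 × 100 × 0.1326 × 12 = 71.58 kips.
Base metal (shear rupture): φR_n = 0.75 × 0.6 × 65 × 0.875 × 12 = 307.1 kips.
Governing: weld metal.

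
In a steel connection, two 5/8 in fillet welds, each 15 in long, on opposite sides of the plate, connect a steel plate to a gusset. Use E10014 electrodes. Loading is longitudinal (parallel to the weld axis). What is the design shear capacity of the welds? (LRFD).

φR_n ≈ 597 kips

E100XX → F_EXX = 100 ksi.
Effective throat t_e = 0.707 × 0.625 = 0.4419 in.
Total length L = 30 in; A_we = 0.4419 × 30 = 13.26 in².
F_nw = 0.6 F_EXX = 0.6 × 100 = 60 ksi.
φR_n = 0.75 × 60 × 13.26 = 596.5 kips.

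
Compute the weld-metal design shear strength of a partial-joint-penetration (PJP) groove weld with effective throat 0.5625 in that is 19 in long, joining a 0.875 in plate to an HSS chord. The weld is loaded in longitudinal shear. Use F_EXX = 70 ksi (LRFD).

φR_n ≈ 337 kip

Effective throat (given) t_e = 0.5625 in.
A_we = 0.5625 × 19 = 10.69 in².
F_nw = 0.6 F_EXX = 42 ksi.
φR_n = 0.75 × 42 × 10.69 = 336.7 kip.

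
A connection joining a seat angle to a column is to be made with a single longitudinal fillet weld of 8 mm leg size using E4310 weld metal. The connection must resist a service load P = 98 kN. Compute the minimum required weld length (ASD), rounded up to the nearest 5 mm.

E43XX → F_EXX = 430 MPa.
Throat t_e = 0.707 × 8 = 5.656 mm.
r_n/Ω = (0.6 × 430 × 5.656) / 2.0 = 729.6 N/mm = 0.7296 kN/mm.
L_req = P / (r_n/Ω) = 98 / 0.7296 = 134.3 mm total.
Round up → use L = 135 mm.

L = 135 mm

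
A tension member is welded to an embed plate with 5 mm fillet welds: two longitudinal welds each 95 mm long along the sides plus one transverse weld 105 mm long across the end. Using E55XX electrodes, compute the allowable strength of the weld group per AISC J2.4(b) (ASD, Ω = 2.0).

E55XX → F_EXX = 550 MPa.
t_e = 0.707 × 5 = 3.535 mm.
R_nwl = 0.6 × 550 × 3.535 × 190 × 10⁻³ = 221.6 kN (longitudinal, 2 welds).
R_nwt = 0.6 × 550 × 3.535 × 105 × 10⁻³ = 122.5 kN (transverse, base value).
(i) R_nwl + R_nwt = 344.1 kN; (ii) 0.85 R_nwl + 1.5 R_nwt = 372.1 kN.
R_n = max = 372.1 kN [governs: (ii)]; R_n/Ω = 186.1 kN.

R_n/Ω ≈ 186 kN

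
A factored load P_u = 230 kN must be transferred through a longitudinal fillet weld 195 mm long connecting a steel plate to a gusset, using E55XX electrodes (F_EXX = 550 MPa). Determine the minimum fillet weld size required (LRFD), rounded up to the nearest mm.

Total weld length L = 195 mm.
Required throat t_e = P_u / (φ × 0.6 F_EXX × L) = 230 / (0.75 × 0.6 × 550 × 195 × 10⁻³) = 4.766 mm.
Required leg w = t_e / 0.707 = 6.741 mm → use 7 mm.

w = 7 mm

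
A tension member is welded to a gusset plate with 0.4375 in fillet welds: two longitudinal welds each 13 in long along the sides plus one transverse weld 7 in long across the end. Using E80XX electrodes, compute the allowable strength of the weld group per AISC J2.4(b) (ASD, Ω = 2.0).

E80XX → F_EXX = 80 ksi.
t_e = 0.707 × 0.4375 = 0.3093 in.
R_nwl = 0.6 × 80 × 0.3093 × 26 = 386 kips (longitudinal, 2 welds).
R_nwt = 0.6 × 80 × 0.3093 × 7 = 103.9 kips (transverse, base value).
(i) R_nwl + R_nwt = 490 kips; (ii) 0.85 R_nwl + 1.5 R_nwt = 484 kips.
R_n = max = 490 kips [governs: (i)]; R_n/Ω = 245 kips.

R_n/Ω ≈ 245 kips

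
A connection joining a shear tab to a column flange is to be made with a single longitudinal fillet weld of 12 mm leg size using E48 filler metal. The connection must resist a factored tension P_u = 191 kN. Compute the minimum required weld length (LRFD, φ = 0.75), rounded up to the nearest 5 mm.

E48XX → F_EXX = 480 MPa.
Throat t_e = 0.707 × 12 = 8.484 mm.
φr_n = 0.75 × 0.6 × 480 × 8.484 × 10⁻³ = 1.833 kN/mm.
L_req = P_u / φr_n = 191 / 1.833 = 104.2 mm total.
Round up → use L = 105 mm.

L = 105 mm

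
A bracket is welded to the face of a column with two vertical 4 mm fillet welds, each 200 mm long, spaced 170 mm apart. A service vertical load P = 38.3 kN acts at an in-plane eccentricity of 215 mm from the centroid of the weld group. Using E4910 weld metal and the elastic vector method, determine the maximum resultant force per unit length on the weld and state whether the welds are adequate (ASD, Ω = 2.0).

f_max ≈ 326 N/mm; adequate

E49XX → F_EXX = 490 MPa.
Total weld length L_w = 400 mm. Treat welds as unit-width lines.
Polar moment about centroid: J = 2[d³/12 + d(b/2)²] = 2[200³/12 + 200×85²] = 4223000 mm³.
Direct shear f_v = P/L_w = 38.3×10³ / 400 = 95.75 N/mm (vertical).
Torsion M = P·e = 38.3×10³ × 215 = 8234500 N·mm.
Critical point at (x, y) = (85, 100) from centroid. f_tx = M·y/J = 195 N/mm; f_ty = M·x/J = 165.7 N/mm.
Resultant f_max = √[f_tx² + (f_v + f_ty)²] = √[195² + (95.75 + 165.7)²] = 326.2 N/mm.
Capacity per unit length: r_n/Ω = (1/2.0) × 0.6 × 490 × (0.707 × 4) = 415.7 N/mm.
326.2 ≤ 415.7 → adequate.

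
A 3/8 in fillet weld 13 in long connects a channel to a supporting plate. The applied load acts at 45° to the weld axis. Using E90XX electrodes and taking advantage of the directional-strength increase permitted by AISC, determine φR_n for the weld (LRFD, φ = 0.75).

E90XX → F_EXX = 90 ksi.
t_e = 0.707 × 0.375 = 0.2651 in; A_we = 0.2651 × 13 = 3.447 in².
Directional factor: 1.0 + 0.5 sin^1.5(45°) = 1.297.
F_nw = 0.6 × 90 × 1.297 = 70.05 ksi.
φR_n = 0.75 × 70.05 × 3.447 = 181.1 kips.

φR_n ≈ 181 kips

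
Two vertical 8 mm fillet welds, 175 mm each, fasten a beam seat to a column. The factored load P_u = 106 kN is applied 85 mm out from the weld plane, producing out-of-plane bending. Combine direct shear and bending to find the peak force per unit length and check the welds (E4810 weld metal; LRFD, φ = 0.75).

f_max ≈ 933 N/mm; adequate

E48XX → F_EXX = 480 MPa.
L_w = 2 × 175 = 350 mm; section modulus (unit throat) S = 2 × L²/6 = 10210 mm².
Direct shear f_v = P/L_w = 106×10³/350 = 302.9 N/mm.
Moment M = P × e = 106×10³ × 85 = 9010000 N·mm; bending f_b = M/S = 882.6 N/mm.
f_max = √(f_v² + f_b²) = √(302.9² + 882.6²) = 933.1 N/mm.
φr_n = 0.75 × 0.6 × 480 × (0.707 × 8) = 1222 N/mm → adequate.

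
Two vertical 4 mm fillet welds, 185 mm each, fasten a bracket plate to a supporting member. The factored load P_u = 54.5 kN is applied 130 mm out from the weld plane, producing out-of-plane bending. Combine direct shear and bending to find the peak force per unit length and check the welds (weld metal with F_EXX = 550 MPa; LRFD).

f_max ≈ 638 N/mm; adequate

L_w = 2 × 185 = 370 mm; section modulus (unit throat) S = 2 × L²/6 = 11410 mm².
Direct shear f_v = P/L_w = 54.5×10³/370 = 147.3 N/mm.
Moment M = P × e = 54.5×10³ × 130 = 7085000 N·mm; bending f_b = M/S = 621 N/mm.
f_max = √(f_v² + f_b²) = √(147.3² + 621²) = 638.3 N/mm.
φr_n = 0.75 × 0.6 × 550 × (0.707 × 4) = 699.9 N/mm → adequate.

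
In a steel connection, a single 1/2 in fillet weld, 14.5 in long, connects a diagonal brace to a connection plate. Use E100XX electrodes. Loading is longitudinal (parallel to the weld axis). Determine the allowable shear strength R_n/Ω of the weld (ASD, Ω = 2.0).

E100XX → F_EXX = 100 ksi.
Effective throat t_e = 0.707 × 0.5 = 0.3535 in.
Total length L = 14.5 in; A_we = 0.3535 × 14.5 = 5.126 in².
F_nw = 0.6 F_EXX = 0.6 × 100 = 60 ksi.
R_n = 60 × 5.126 = 307.5 kip; R_n/Ω = 307.5/2.0 = 153.8 kip.

R_n/Ω ≈ 154 kip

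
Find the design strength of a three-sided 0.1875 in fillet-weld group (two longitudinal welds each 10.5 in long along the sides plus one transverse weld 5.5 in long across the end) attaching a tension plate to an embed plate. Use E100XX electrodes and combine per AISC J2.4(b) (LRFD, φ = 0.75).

E100XX → F_EXX = 100 ksi.
t_e = 0.707 × 0.1875 = 0.1326 in.
R_nwl = 0.6 × 100 × 0.1326 × 21 = 167 kips (longitudinal, 2 welds).
R_nwt = 0.6 × 100 × 0.1326 × 5.5 = 43.75 kips (transverse, base value).
(i) R_nwl + R_nwt = 210.8 kips; (ii) 0.85 R_nwl + 1.5 R_nwt = 207.6 kips.
R_n = max = 210.8 kips [governs: (i)]; φR_n = 158.1 kips.

φR_n ≈ 158 kips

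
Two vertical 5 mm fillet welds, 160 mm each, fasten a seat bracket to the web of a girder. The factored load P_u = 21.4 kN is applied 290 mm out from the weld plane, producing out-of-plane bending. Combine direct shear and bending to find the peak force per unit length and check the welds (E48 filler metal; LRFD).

f_max ≈ 730 N/mm; adequate

E48XX → F_EXX = 480 MPa.
L_w = 2 × 160 = 320 mm; section modulus (unit throat) S = 2 × L²/6 = 8533 mm².
Direct shear f_v = P/L_w = 21.4×10³/320 = 66.88 N/mm.
Moment M = P × e = 21.4×10³ × 290 = 6206000 N·mm; bending f_b = M/S = 727.3 N/mm.
f_max = √(f_v² + f_b²) = √(66.88² + 727.3²) = 730.3 N/mm.
φr_n = 0.75 × 0.6 × 480 × (0.707 × 5) = 763.6 N/mm → adequate.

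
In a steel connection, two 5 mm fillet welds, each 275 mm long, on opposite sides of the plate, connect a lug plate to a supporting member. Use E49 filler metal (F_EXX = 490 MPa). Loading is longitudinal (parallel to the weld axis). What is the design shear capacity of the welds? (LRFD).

Effective throat t_e = 0.707 × 5 = 3.535 mm.
Total length L = 550 mm; A_we = 3.535 × 550 = 1944 mm².
F_nw = 0.6 F_EXX = 0.6 × 490 = 294 MPa.
φR_n = 0.75 × 294 × 1944 × 10⁻³ = 428.7 kN.

φR_n ≈ 429 kN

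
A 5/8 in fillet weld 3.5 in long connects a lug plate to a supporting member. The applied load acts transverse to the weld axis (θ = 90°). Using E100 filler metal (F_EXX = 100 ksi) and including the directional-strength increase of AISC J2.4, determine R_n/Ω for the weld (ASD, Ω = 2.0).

t_e = 0.707 × 0.625 = 0.4419 in; A_we = 0.4419 × 3.5 = 1.547 in².
Directional factor: 1.0 + 0.5 sin^1.5(90°) = 1.5.
F_nw = 0.6 × 100 × 1.5 = 90 ksi.
R_n/Ω = (90 × 1.547) / 2.0 = 69.6 kips.

R_n/Ω ≈ 69.6 kips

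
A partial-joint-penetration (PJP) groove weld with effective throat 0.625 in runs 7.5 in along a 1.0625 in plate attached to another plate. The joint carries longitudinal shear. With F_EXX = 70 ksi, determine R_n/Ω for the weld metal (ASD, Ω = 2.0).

R_n/Ω ≈ 98.4 kips

Effective throat (given) t_e = 0.625 in.
A_we = 0.625 × 7.5 = 4.688 in².
F_nw = 0.6 F_EXX = 42 ksi.
R_n/Ω = (42 × 4.688) / 2.0 = 98.44 kips.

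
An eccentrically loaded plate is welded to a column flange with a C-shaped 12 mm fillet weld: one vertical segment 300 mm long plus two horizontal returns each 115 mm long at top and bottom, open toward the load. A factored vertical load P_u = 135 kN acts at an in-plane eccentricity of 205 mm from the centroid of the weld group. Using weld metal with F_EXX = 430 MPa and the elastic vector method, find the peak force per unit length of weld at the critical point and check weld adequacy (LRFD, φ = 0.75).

f_max ≈ 760 N/mm; adequate

Total weld length L_w = 530 mm. Treat welds as unit-width lines.
Centroid: x̄ = 2×115×57.5 / 530 = 24.95 mm from the vertical weld.
Polar moment about centroid: J = I_x + I_y = [300³/12 + 2×115×150²] + [300×24.95² + 2(115³/12 + 115×32.55²)] = 8109000 mm³.
Direct shear f_v = P/L_w = 135×10³ / 530 = 254.7 N/mm (vertical).
Torsion M = P·e = 135×10³ × 205 = 27675000 N·mm.
Critical point at (x, y) = (90.05, 150) from centroid. f_tx = M·y/J = 511.9 N/mm; f_ty = M·x/J = 307.3 N/mm.
Resultant f_max = √[f_tx² + (f_v + f_ty)²] = √[511.9² + (254.7 + 307.3)²] = 760.2 N/mm.
Capacity per unit length: φr_n = 0.75 × 0.6 × 430 × (0.707 × 12) = 1642 N/mm.
760.2 ≤ 1642 → adequate.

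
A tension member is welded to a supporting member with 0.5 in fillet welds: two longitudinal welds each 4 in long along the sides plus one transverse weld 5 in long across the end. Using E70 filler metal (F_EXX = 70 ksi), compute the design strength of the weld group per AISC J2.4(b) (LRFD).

t_e = 0.707 × 0.5 = 0.3535 in.
R_nwl = 0.6 × 70 × 0.3535 × 8 = 118.8 kips (longitudinal, 2 welds).
R_nwt = 0.6 × 70 × 0.3535 × 5 = 74.23 kips (transverse, base value).
(i) R_nwl + R_nwt = 193 kips; (ii) 0.85 R_nwl + 1.5 R_nwt = 212.3 kips.
R_n = max = 212.3 kips [governs: (ii)]; φR_n = 159.2 kips.

φR_n ≈ 159 kips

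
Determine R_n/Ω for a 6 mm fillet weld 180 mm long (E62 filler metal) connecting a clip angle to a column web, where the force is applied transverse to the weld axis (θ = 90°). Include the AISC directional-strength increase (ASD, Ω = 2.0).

R_n/Ω ≈ 213 kN

E62XX → F_EXX = 620 MPa.
t_e = 0.707 × 6 = 4.242 mm; A_we = 4.242 × 180 = 763.6 mm².
Directional factor: 1.0 + 0.5 sin^1.5(90°) = 1.5.
F_nw = 0.6 × 620 × 1.5 = 558 MPa.
R_n/Ω = (558 × 763.6) / 2.0 × 10⁻³ = 213 kN.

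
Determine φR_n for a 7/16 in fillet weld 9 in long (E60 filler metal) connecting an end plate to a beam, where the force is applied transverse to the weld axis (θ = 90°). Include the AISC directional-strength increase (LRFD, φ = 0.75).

φR_n ≈ 113 kip

E60XX → F_EXX = 60 ksi.
t_e = 0.707 × 0.4375 = 0.3093 in; A_we = 0.3093 × 9 = 2.784 in².
Directional factor: 1.0 + 0.5 sin^1.5(90°) = 1.5.
F_nw = 0.6 × 60 × 1.5 = 54 ksi.
φR_n = 0.75 × 54 × 2.784 = 112.7 kip.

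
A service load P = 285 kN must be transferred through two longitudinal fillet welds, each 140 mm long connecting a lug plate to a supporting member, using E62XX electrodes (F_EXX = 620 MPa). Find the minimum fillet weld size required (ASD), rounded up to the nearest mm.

w = 8 mm

Total weld length L = 280 mm.
Required throat t_e = P × Ω / (0.6 F_EXX × L) = 285 × 2.0 / (0.6 × 620 × 280 × 10⁻³) = 5.472 mm.
Required leg w = t_e / 0.707 = 7.74 mm → use 8 mm.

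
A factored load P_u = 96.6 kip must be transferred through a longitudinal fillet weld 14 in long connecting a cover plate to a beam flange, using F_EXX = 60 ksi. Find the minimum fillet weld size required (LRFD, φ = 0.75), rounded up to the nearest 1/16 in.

w = 3/8 in

Total weld length L = 14 in.
Required throat t_e = P_u / (φ × 0.6 F_EXX × L) = 96.6 / (0.75 × 0.6 × 60 × 14) = 0.2556 in.
Required leg w = t_e / 0.707 = 0.3615 in → use 3/8 in.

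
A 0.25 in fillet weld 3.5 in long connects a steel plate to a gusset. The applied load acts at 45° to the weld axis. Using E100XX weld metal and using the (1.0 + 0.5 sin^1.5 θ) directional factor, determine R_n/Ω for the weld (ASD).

E100XX → F_EXX = 100 ksi.
t_e = 0.707 × 0.25 = 0.1767 in; A_we = 0.1767 × 3.5 = 0.6186 in².
Directional factor: 1.0 + 0.5 sin^1.5(45°) = 1.297.
F_nw = 0.6 × 100 × 1.297 = 77.84 ksi.
R_n/Ω = (77.84 × 0.6186) / 2.0 = 24.08 kip.

R_n/Ω ≈ 24.1 kip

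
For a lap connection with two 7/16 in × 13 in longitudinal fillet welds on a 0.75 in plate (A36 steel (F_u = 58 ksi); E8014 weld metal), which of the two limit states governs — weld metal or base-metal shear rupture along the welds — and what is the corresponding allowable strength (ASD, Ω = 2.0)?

R_n/Ω ≈ 193 kips (weld metal governs)

E80XX → F_EXX = 80 ksi.
t_e = 0.707 × 0.4375 = 0.3093 in; L = 26 in.
Weld metal: R_n/Ω = (1/2.0) × 0.6 × 80 × 0.3093 × 26 = 193 kips.
Base metal (shear rupture): R_n/Ω = (1/2.0) × 0.6 × 58 × 0.75 × 26 = 339.3 kips.
Governing: weld metal.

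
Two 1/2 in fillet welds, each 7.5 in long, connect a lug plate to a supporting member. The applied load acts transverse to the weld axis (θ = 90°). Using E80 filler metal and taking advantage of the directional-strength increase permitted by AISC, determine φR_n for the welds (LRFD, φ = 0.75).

E80XX → F_EXX = 80 ksi.
t_e = 0.707 × 0.5 = 0.3535 in; A_we = 0.3535 × 15 = 5.302 in².
Directional factor: 1.0 + 0.5 sin^1.5(90°) = 1.5.
F_nw = 0.6 × 80 × 1.5 = 72 ksi.
φR_n = 0.75 × 72 × 5.302 = 286.3 kips.

φR_n ≈ 286 kips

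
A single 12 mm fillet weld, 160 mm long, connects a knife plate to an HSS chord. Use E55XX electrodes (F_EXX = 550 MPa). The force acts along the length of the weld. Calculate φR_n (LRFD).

φR_n ≈ 336 kN

Effective throat t_e = 0.707 × 12 = 8.484 mm.
Total length L = 160 mm; A_we = 8.484 × 160 = 1357 mm².
F_nw = 0.6 F_EXX = 0.6 × 550 = 330 MPa.
φR_n = 0.75 × 330 × 1357 × 10⁻³ = 336 kN.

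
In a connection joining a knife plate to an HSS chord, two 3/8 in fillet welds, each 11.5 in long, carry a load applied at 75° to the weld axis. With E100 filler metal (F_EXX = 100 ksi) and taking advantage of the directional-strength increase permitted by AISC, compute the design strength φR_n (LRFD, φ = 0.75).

φR_n ≈ 405 kip

t_e = 0.707 × 0.375 = 0.2651 in; A_we = 0.2651 × 23 = 6.098 in².
Directional factor: 1.0 + 0.5 sin^1.5(75°) = 1.475.
F_nw = 0.6 × 100 × 1.475 = 88.48 ksi.
φR_n = 0.75 × 88.48 × 6.098 = 404.7 kip.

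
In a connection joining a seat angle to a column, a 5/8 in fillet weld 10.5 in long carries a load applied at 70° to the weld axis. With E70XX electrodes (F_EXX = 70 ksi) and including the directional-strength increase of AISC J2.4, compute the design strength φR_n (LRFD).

φR_n ≈ 213 kip

t_e = 0.707 × 0.625 = 0.4419 in; A_we = 0.4419 × 10.5 = 4.64 in².
Directional factor: 1.0 + 0.5 sin^1.5(70°) = 1.455.
F_nw = 0.6 × 70 × 1.455 = 61.13 ksi.
φR_n = 0.75 × 61.13 × 4.64 = 212.7 kip.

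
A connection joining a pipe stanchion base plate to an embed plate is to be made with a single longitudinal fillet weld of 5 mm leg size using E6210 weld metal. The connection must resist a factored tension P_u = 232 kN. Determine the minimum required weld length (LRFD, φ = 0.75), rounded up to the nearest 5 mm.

E62XX → F_EXX = 620 MPa.
Throat t_e = 0.707 × 5 = 3.535 mm.
φr_n = 0.75 × 0.6 × 620 × 3.535 × 10⁻³ = 0.9863 kN/mm.
L_req = P_u / φr_n = 232 / 0.9863 = 235.2 mm total.
Round up → use L = 240 mm.

L = 240 mm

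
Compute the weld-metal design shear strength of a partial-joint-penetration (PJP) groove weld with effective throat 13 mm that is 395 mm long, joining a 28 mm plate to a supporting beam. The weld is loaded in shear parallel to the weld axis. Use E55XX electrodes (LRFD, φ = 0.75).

E55XX → F_EXX = 550 MPa.
Effective throat (given) t_e = 13 mm.
A_we = 13 × 395 = 5135 mm².
F_nw = 0.6 F_EXX = 330 MPa.
φR_n = 0.75 × 330 × 5135 × 10⁻³ = 1271 kN.

φR_n ≈ 1270 kN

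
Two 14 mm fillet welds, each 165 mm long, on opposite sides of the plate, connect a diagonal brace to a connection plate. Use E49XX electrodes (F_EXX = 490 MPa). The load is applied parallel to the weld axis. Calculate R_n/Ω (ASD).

R_n/Ω ≈ 480 kN

Effective throat t_e = 0.707 × 14 = 9.898 mm.
Total length L = 330 mm; A_we = 9.898 × 330 = 3266 mm².
F_nw = 0.6 F_EXX = 0.6 × 490 = 294 MPa.
R_n = 294 × 3266 × 10⁻³ = 960.3 kN; R_n/Ω = 960.3/2.0 = 480.2 kN.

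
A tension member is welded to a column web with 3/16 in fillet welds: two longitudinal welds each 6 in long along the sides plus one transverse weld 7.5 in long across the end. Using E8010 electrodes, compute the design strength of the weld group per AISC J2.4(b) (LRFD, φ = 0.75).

E80XX → F_EXX = 80 ksi.
t_e = 0.707 × 0.1875 = 0.1326 in.
R_nwl = 0.6 × 80 × 0.1326 × 12 = 76.36 kip (longitudinal, 2 welds).
R_nwt = 0.6 × 80 × 0.1326 × 7.5 = 47.72 kip (transverse, base value).
(i) R_nwl + R_nwt = 124.1 kip; (ii) 0.85 R_nwl + 1.5 R_nwt = 136.5 kip.
R_n = max = 136.5 kip [governs: (ii)]; φR_n = 102.4 kip.

φR_n ≈ 102 kip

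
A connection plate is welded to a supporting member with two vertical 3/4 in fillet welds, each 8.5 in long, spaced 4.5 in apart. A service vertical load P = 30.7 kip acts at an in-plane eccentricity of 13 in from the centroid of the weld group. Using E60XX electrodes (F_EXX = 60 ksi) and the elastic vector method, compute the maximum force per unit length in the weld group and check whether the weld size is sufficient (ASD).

f_max ≈ 11.1 kip/in; NOT adequate

Total weld length L_w = 17 in. Treat welds as unit-width lines.
Polar moment about centroid: J = 2[d³/12 + d(b/2)²] = 2[8.5³/12 + 8.5×2.25²] = 188.4 in³.
Direct shear f_v = P/L_w = 30.7 / 17 = 1.806 kip/in (vertical).
Torsion M = P·e = 30.7 × 13 = 399.1 kip·in.
Critical point at (x, y) = (2.25, 4.25) from centroid. f_tx = M·y/J = 9.002 kip/in; f_ty = M·x/J = 4.766 kip/in.
Resultant f_max = √[f_tx² + (f_v + f_ty)²] = √[9.002² + (1.806 + 4.766)²] = 11.15 kip/in.
Capacity per unit length: r_n/Ω = (1/2.0) × 0.6 × 60 × (0.707 × 0.75) = 9.544 kip/in.
11.15 > 9.544 → NOT adequate.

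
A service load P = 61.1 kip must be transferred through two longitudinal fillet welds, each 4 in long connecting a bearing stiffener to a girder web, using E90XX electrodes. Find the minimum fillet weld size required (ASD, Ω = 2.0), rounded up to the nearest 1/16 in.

E90XX → F_EXX = 90 ksi.
Total weld length L = 8 in.
Required throat t_e = P × Ω / (0.6 F_EXX × L) = 61.1 × 2.0 / (0.6 × 90 × 8) = 0.2829 in.
Required leg w = t_e / 0.707 = 0.4001 in → use 7/16 in.

w = 7/16 in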